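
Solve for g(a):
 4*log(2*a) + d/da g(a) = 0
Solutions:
 g(a) = C1 - 4*a*log(a) - a*log(16) + 4*a


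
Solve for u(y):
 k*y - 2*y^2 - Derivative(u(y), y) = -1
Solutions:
 u(y) = C1 + k*y^2/2 - 2*y^3/3 + y


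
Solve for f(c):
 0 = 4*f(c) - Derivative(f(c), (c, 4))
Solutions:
 f(c) = C1*exp(-sqrt(2)*c) + C2*exp(sqrt(2)*c) + C3*sin(sqrt(2)*c) + C4*cos(sqrt(2)*c)


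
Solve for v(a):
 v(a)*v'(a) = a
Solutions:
 v(a) = -sqrt(C1 + a^2)
 v(a) = sqrt(C1 + a^2)


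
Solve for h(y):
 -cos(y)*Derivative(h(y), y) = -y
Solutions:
 h(y) = C1 + Integral(y/cos(y), y)


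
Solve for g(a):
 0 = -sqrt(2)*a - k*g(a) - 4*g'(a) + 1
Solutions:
 g(a) = C1*exp(-a*k/4) - sqrt(2)*a/k + 1/k + 4*sqrt(2)/k^2


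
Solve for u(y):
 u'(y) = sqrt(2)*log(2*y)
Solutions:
 u(y) = C1 + sqrt(2)*y*log(y) - sqrt(2)*y + sqrt(2)*y*log(2)


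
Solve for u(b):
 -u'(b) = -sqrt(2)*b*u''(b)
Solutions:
 u(b) = C1 + C2*b^(sqrt(2)/2 + 1)


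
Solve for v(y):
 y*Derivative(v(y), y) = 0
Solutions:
 v(y) = C1


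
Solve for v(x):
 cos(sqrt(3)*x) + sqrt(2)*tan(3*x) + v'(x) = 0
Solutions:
 v(x) = C1 + sqrt(2)*log(cos(3*x))/3 - sqrt(3)*sin(sqrt(3)*x)/3


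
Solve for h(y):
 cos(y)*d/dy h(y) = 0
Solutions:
 h(y) = C1


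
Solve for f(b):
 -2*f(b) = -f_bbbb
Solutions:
 f(b) = C1*exp(-2^(1/4)*b) + C2*exp(2^(1/4)*b) + C3*sin(2^(1/4)*b) + C4*cos(2^(1/4)*b)


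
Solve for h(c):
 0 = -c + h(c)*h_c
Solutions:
 h(c) = -sqrt(C1 + c^2)
 h(c) = sqrt(C1 + c^2)


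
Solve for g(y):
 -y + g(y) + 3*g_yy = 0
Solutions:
 g(y) = C1*sin(sqrt(3)*y/3) + C2*cos(sqrt(3)*y/3) + y


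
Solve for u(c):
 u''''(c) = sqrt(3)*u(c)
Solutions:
 u(c) = C1*exp(-3^(1/8)*c) + C2*exp(3^(1/8)*c) + C3*sin(3^(1/8)*c) + C4*cos(3^(1/8)*c)


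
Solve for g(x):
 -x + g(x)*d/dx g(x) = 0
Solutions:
 g(x) = -sqrt(C1 + x^2)
 g(x) = sqrt(C1 + x^2)


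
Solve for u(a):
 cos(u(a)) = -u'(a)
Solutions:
 u(a) = pi - asin((C1 + exp(2*a))/(C1 - exp(2*a)))
 u(a) = asin((C1 + exp(2*a))/(C1 - exp(2*a)))


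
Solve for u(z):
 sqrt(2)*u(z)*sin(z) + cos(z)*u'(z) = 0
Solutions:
 u(z) = C1*cos(z)^(sqrt(2))


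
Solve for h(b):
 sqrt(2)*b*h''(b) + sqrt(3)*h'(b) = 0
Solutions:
 h(b) = C1 + C2*b^(1 - sqrt(6)/2)


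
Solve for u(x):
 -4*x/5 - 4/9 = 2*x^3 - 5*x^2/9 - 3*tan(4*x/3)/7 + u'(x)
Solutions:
 u(x) = C1 - x^4/2 + 5*x^3/27 - 2*x^2/5 - 4*x/9 - 9*log(cos(4*x/3))/28


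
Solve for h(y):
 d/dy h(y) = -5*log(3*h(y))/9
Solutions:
 9*Integral(1/(log(_y) + log(3)), (_y, h(y)))/5 = C1 - y


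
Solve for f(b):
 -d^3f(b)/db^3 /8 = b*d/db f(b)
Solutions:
 f(b) = C1 + Integral(C2*airyai(-2*b) + C3*airybi(-2*b), b)


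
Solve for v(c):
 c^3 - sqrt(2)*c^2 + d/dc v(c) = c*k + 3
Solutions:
 v(c) = C1 - c^4/4 + sqrt(2)*c^3/3 + c^2*k/2 + 3*c


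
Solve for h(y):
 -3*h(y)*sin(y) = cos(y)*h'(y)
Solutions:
 h(y) = C1*cos(y)^3


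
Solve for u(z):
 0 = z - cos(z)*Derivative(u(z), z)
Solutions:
 u(z) = C1 + Integral(z/cos(z), z)


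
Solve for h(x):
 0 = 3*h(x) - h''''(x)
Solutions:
 h(x) = C1*exp(-3^(1/4)*x) + C2*exp(3^(1/4)*x) + C3*sin(3^(1/4)*x) + C4*cos(3^(1/4)*x)


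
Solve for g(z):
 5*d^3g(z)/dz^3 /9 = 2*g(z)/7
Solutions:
 g(z) = C3*exp(18^(1/3)*35^(2/3)*z/35) + (C1*sin(3*2^(1/3)*3^(1/6)*35^(2/3)*z/70) + C2*cos(3*2^(1/3)*3^(1/6)*35^(2/3)*z/70))*exp(-18^(1/3)*35^(2/3)*z/70)


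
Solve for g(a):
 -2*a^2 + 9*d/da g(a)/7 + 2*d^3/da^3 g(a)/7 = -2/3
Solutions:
 g(a) = C1 + C2*sin(3*sqrt(2)*a/2) + C3*cos(3*sqrt(2)*a/2) + 14*a^3/27 - 98*a/81


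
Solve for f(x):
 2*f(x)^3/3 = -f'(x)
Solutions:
 f(x) = -sqrt(6)*sqrt(-1/(C1 - 2*x))/2
 f(x) = sqrt(6)*sqrt(-1/(C1 - 2*x))/2


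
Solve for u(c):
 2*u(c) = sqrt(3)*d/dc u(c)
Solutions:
 u(c) = C1*exp(2*sqrt(3)*c/3)


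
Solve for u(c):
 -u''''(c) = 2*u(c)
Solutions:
 u(c) = (C1*sin(2^(3/4)*c/2) + C2*cos(2^(3/4)*c/2))*exp(-2^(3/4)*c/2) + (C3*sin(2^(3/4)*c/2) + C4*cos(2^(3/4)*c/2))*exp(2^(3/4)*c/2)


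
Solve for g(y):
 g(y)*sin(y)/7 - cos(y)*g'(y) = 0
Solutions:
 g(y) = C1/cos(y)^(1/7)


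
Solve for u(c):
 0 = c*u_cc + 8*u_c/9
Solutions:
 u(c) = C1 + C2*c^(1/9)


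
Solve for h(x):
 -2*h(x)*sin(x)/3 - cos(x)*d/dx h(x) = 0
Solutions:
 h(x) = C1*cos(x)^(2/3)


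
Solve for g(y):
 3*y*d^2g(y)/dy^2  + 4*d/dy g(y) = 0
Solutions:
 g(y) = C1 + C2/y^(1/3)


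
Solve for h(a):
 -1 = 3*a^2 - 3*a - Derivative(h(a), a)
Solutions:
 h(a) = C1 + a^3 - 3*a^2/2 + a


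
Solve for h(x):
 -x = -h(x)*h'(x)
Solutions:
 h(x) = -sqrt(C1 + x^2)
 h(x) = sqrt(C1 + x^2)


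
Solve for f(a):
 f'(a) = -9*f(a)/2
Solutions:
 f(a) = C1*exp(-9*a/2)


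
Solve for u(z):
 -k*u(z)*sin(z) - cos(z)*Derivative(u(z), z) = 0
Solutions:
 u(z) = C1*exp(k*log(cos(z)))


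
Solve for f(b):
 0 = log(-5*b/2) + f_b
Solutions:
 f(b) = C1 - b*log(-b) + b*(-log(5) + log(2) + 1)


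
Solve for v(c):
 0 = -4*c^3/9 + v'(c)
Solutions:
 v(c) = C1 + c^4/9


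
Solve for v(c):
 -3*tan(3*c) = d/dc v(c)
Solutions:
 v(c) = C1 + log(cos(3*c))


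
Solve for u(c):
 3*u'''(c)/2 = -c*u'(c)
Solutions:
 u(c) = C1 + Integral(C2*airyai(-2^(1/3)*3^(2/3)*c/3) + C3*airybi(-2^(1/3)*3^(2/3)*c/3), c)


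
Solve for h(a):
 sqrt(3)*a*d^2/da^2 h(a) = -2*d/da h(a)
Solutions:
 h(a) = C1 + C2*a^(1 - 2*sqrt(3)/3)


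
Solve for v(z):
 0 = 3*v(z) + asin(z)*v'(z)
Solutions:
 v(z) = C1*exp(-3*Integral(1/asin(z), z))


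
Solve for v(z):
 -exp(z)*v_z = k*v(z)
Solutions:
 v(z) = C1*exp(k*exp(-z))


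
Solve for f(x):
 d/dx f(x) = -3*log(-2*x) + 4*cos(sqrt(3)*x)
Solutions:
 f(x) = C1 - 3*x*log(-x) - 3*x*log(2) + 3*x + 4*sqrt(3)*sin(sqrt(3)*x)/3


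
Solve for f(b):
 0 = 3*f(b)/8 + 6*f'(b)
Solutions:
 f(b) = C1*exp(-b/16)


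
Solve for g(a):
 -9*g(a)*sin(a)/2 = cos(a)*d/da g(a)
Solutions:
 g(a) = C1*cos(a)^(9/2)


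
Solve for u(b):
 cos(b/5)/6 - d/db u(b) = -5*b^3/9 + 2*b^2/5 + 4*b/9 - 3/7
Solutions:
 u(b) = C1 + 5*b^4/36 - 2*b^3/15 - 2*b^2/9 + 3*b/7 + 5*sin(b/5)/6


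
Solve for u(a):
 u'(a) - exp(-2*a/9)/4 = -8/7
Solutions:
 u(a) = C1 - 8*a/7 - 9*exp(-2*a/9)/8


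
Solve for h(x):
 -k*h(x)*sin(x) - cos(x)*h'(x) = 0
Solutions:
 h(x) = C1*exp(k*log(cos(x)))


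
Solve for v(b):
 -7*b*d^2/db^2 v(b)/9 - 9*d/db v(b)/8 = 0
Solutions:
 v(b) = C1 + C2/b^(25/56)


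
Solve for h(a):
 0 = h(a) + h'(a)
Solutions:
 h(a) = C1*exp(-a)


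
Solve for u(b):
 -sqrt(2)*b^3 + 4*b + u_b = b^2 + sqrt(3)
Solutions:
 u(b) = C1 + sqrt(2)*b^4/4 + b^3/3 - 2*b^2 + sqrt(3)*b


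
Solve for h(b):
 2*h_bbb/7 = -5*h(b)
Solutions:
 h(b) = C3*exp(-2^(2/3)*35^(1/3)*b/2) + (C1*sin(2^(2/3)*sqrt(3)*35^(1/3)*b/4) + C2*cos(2^(2/3)*sqrt(3)*35^(1/3)*b/4))*exp(2^(2/3)*35^(1/3)*b/4)


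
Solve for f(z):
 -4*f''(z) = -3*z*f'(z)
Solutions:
 f(z) = C1 + C2*erfi(sqrt(6)*z/4)


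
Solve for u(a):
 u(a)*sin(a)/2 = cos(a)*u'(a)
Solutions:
 u(a) = C1/sqrt(cos(a))


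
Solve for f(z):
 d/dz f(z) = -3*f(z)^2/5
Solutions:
 f(z) = 5/(C1 + 3*z)


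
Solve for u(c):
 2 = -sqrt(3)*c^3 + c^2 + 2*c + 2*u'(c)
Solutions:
 u(c) = C1 + sqrt(3)*c^4/8 - c^3/6 - c^2/2 + c


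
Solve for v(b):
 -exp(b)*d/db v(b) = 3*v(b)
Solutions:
 v(b) = C1*exp(3*exp(-b))


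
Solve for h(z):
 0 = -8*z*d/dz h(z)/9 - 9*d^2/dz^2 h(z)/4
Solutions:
 h(z) = C1 + C2*erf(4*z/9)


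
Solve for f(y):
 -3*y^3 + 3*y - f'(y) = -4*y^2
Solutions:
 f(y) = C1 - 3*y^4/4 + 4*y^3/3 + 3*y^2/2


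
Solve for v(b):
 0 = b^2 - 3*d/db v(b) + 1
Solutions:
 v(b) = C1 + b^3/9 + b/3


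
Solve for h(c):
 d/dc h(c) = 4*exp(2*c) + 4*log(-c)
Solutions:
 h(c) = C1 + 4*c*log(-c) - 4*c + 2*exp(2*c)


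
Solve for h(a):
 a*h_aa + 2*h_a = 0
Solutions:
 h(a) = C1 + C2/a


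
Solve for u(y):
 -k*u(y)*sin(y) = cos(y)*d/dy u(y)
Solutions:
 u(y) = C1*exp(k*log(cos(y)))


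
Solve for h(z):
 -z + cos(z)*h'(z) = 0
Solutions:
 h(z) = C1 + Integral(z/cos(z), z)


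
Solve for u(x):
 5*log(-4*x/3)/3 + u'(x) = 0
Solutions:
 u(x) = C1 - 5*x*log(-x)/3 + 5*x*(-2*log(2) + 1 + log(3))/3


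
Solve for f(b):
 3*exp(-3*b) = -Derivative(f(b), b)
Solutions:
 f(b) = C1 + exp(-3*b)


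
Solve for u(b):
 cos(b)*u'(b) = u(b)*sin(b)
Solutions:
 u(b) = C1/cos(b)


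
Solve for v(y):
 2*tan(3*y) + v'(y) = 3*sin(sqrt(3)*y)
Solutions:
 v(y) = C1 + 2*log(cos(3*y))/3 - sqrt(3)*cos(sqrt(3)*y)


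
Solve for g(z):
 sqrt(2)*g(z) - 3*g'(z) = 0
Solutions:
 g(z) = C1*exp(sqrt(2)*z/3)


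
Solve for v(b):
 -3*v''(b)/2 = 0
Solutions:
 v(b) = C1 + C2*b


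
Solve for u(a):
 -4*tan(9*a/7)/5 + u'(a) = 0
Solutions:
 u(a) = C1 - 28*log(cos(9*a/7))/45


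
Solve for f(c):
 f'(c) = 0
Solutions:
 f(c) = C1


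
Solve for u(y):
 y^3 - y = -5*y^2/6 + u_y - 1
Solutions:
 u(y) = C1 + y^4/4 + 5*y^3/18 - y^2/2 + y


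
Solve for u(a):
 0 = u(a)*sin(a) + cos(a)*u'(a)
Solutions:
 u(a) = C1*cos(a)


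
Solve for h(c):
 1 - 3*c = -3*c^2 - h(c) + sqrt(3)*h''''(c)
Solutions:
 h(c) = C1*exp(-3^(7/8)*c/3) + C2*exp(3^(7/8)*c/3) + C3*sin(3^(7/8)*c/3) + C4*cos(3^(7/8)*c/3) - 3*c^2 + 3*c - 1


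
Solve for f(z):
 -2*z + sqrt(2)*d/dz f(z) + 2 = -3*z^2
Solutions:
 f(z) = C1 - sqrt(2)*z^3/2 + sqrt(2)*z^2/2 - sqrt(2)*z


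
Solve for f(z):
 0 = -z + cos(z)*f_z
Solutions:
 f(z) = C1 + Integral(z/cos(z), z)


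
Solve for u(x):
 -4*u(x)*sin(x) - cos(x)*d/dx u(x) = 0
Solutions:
 u(x) = C1*cos(x)^4


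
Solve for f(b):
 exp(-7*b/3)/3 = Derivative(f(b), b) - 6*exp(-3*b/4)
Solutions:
 f(b) = C1 - exp(-7*b/3)/7 - 8*exp(-3*b/4)


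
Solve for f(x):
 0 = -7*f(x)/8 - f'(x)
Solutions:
 f(x) = C1*exp(-7*x/8)


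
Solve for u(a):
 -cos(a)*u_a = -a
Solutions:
 u(a) = C1 + Integral(a/cos(a), a)


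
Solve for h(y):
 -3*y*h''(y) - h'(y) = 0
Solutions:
 h(y) = C1 + C2*y^(2/3)


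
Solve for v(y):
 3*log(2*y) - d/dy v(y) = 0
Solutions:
 v(y) = C1 + 3*y*log(y) - 3*y + y*log(8)


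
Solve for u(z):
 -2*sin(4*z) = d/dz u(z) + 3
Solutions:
 u(z) = C1 - 3*z + cos(4*z)/2


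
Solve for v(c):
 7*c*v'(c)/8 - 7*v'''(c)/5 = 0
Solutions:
 v(c) = C1 + Integral(C2*airyai(5^(1/3)*c/2) + C3*airybi(5^(1/3)*c/2), c)


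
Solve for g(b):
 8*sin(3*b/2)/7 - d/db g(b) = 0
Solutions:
 g(b) = C1 - 16*cos(3*b/2)/21


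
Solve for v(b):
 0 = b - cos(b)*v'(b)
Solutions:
 v(b) = C1 + Integral(b/cos(b), b)


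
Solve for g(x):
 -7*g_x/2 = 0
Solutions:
 g(x) = C1


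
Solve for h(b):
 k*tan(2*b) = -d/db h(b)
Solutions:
 h(b) = C1 + k*log(cos(2*b))/2


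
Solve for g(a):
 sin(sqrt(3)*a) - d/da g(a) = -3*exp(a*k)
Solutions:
 g(a) = C1 - sqrt(3)*cos(sqrt(3)*a)/3 + 3*exp(a*k)/k


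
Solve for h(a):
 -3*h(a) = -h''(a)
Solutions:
 h(a) = C1*exp(-sqrt(3)*a) + C2*exp(sqrt(3)*a)


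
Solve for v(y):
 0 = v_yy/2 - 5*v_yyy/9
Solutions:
 v(y) = C1 + C2*y + C3*exp(9*y/10)


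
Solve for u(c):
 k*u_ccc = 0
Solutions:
 u(c) = C1 + C2*c + C3*c^2


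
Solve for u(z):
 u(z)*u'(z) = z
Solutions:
 u(z) = -sqrt(C1 + z^2)
 u(z) = sqrt(C1 + z^2)


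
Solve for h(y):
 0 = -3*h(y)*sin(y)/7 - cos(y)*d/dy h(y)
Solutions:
 h(y) = C1*cos(y)^(3/7)


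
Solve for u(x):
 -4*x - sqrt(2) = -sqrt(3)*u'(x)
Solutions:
 u(x) = C1 + 2*sqrt(3)*x^2/3 + sqrt(6)*x/3


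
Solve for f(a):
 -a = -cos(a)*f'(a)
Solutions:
 f(a) = C1 + Integral(a/cos(a), a)


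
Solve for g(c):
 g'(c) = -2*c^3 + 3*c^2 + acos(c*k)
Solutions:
 g(c) = C1 - c^4/2 + c^3 + Piecewise((c*acos(c*k) - sqrt(-c^2*k^2 + 1)/k, Ne(k, 0)), (pi*c/2, True))


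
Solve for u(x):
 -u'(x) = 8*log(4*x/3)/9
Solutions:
 u(x) = C1 - 8*x*log(x)/9 - 16*x*log(2)/9 + 8*x/9 + 8*x*log(3)/9


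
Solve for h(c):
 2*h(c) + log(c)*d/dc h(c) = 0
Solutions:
 h(c) = C1*exp(-2*li(c))


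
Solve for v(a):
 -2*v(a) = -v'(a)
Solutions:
 v(a) = C1*exp(2*a)


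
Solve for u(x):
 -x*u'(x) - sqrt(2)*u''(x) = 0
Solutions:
 u(x) = C1 + C2*erf(2^(1/4)*x/2)


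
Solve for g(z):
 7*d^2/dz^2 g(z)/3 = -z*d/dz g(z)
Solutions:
 g(z) = C1 + C2*erf(sqrt(42)*z/14)


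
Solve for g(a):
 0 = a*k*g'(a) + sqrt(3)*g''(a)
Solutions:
 g(a) = Piecewise((-sqrt(2)*3^(1/4)*sqrt(pi)*C1*erf(sqrt(2)*3^(3/4)*a*sqrt(k)/6)/(2*sqrt(k)) - C2, (k > 0) | (k < 0)), (-C1*a - C2, True))


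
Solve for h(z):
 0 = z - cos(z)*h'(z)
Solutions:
 h(z) = C1 + Integral(z/cos(z), z)


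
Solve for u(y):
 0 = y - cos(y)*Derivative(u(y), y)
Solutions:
 u(y) = C1 + Integral(y/cos(y), y)


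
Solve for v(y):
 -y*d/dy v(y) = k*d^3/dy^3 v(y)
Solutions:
 v(y) = C1 + Integral(C2*airyai(y*(-1/k)^(1/3)) + C3*airybi(y*(-1/k)^(1/3)), y)


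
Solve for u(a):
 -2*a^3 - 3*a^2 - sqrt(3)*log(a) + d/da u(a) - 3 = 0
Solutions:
 u(a) = C1 + a^4/2 + a^3 + sqrt(3)*a*log(a) - sqrt(3)*a + 3*a


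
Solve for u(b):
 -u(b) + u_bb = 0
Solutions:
 u(b) = C1*exp(-b) + C2*exp(b)


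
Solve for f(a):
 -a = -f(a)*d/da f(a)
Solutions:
 f(a) = -sqrt(C1 + a^2)
 f(a) = sqrt(C1 + a^2)


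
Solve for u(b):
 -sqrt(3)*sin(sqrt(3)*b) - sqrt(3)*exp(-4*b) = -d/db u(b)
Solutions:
 u(b) = C1 - cos(sqrt(3)*b) - sqrt(3)*exp(-4*b)/4


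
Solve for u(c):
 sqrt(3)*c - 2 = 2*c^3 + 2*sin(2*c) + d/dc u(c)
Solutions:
 u(c) = C1 - c^4/2 + sqrt(3)*c^2/2 - 2*c + cos(2*c)


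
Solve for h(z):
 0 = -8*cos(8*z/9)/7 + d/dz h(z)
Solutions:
 h(z) = C1 + 9*sin(8*z/9)/7


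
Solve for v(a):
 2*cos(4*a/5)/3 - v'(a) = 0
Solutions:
 v(a) = C1 + 5*sin(4*a/5)/6


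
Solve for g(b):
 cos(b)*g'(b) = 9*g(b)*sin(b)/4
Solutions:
 g(b) = C1/cos(b)^(9/4)


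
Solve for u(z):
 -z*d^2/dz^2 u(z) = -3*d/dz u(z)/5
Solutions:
 u(z) = C1 + C2*z^(8/5)


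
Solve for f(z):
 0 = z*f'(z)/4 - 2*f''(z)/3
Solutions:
 f(z) = C1 + C2*erfi(sqrt(3)*z/4)


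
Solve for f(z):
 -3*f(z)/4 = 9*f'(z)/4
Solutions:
 f(z) = C1*exp(-z/3)


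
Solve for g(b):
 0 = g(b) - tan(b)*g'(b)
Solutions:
 g(b) = C1*sin(b)


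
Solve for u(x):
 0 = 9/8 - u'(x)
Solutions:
 u(x) = C1 + 9*x/8


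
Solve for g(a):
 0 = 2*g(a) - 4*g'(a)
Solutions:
 g(a) = C1*exp(a/2)


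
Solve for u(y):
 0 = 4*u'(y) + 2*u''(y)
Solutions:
 u(y) = C1 + C2*exp(-2*y)


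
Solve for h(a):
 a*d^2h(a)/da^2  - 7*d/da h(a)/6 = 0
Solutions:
 h(a) = C1 + C2*a^(13/6)


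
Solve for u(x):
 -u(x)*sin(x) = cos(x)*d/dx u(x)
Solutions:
 u(x) = C1*cos(x)


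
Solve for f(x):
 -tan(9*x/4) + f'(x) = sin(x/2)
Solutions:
 f(x) = C1 - 4*log(cos(9*x/4))/9 - 2*cos(x/2)


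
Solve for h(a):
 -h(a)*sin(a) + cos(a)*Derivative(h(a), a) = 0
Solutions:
 h(a) = C1/cos(a)


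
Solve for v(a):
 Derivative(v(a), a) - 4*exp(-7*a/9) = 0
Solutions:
 v(a) = C1 - 36*exp(-7*a/9)/7


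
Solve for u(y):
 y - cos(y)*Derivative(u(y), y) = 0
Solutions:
 u(y) = C1 + Integral(y/cos(y), y)


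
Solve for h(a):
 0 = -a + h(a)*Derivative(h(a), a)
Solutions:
 h(a) = -sqrt(C1 + a^2)
 h(a) = sqrt(C1 + a^2)


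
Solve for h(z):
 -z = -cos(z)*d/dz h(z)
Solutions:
 h(z) = C1 + Integral(z/cos(z), z)


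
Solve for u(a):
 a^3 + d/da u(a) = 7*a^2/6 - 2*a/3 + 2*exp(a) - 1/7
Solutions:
 u(a) = C1 - a^4/4 + 7*a^3/18 - a^2/3 - a/7 + 2*exp(a)


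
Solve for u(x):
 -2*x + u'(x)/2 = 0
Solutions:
 u(x) = C1 + 2*x^2


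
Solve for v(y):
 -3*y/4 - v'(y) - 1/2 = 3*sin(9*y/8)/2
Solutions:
 v(y) = C1 - 3*y^2/8 - y/2 + 4*cos(9*y/8)/3


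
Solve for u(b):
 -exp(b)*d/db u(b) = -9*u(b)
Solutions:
 u(b) = C1*exp(-9*exp(-b))


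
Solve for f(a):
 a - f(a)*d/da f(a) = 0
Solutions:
 f(a) = -sqrt(C1 + a^2)
 f(a) = sqrt(C1 + a^2)


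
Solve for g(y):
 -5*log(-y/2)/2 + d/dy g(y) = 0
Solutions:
 g(y) = C1 + 5*y*log(-y)/2 + 5*y*(-1 - log(2))/2


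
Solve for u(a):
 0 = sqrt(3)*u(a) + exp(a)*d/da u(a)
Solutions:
 u(a) = C1*exp(sqrt(3)*exp(-a))


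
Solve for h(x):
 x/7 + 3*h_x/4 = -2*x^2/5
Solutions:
 h(x) = C1 - 8*x^3/45 - 2*x^2/21


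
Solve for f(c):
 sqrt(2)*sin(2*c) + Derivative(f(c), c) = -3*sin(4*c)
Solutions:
 f(c) = C1 + sqrt(2)*cos(2*c)/2 + 3*cos(4*c)/4


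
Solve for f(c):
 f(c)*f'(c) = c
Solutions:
 f(c) = -sqrt(C1 + c^2)
 f(c) = sqrt(C1 + c^2)


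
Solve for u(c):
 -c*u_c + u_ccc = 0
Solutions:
 u(c) = C1 + Integral(C2*airyai(c) + C3*airybi(c), c)


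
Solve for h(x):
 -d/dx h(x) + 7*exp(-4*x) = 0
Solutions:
 h(x) = C1 - 7*exp(-4*x)/4


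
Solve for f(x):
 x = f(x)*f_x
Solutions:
 f(x) = -sqrt(C1 + x^2)
 f(x) = sqrt(C1 + x^2)


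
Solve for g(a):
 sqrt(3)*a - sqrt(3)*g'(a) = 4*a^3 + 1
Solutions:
 g(a) = C1 - sqrt(3)*a^4/3 + a^2/2 - sqrt(3)*a/3


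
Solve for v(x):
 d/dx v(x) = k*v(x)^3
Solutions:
 v(x) = -sqrt(2)*sqrt(-1/(C1 + k*x))/2
 v(x) = sqrt(2)*sqrt(-1/(C1 + k*x))/2


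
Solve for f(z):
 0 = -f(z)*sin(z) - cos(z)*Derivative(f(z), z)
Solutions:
 f(z) = C1*cos(z)


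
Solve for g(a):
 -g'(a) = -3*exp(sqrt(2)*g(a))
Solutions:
 g(a) = sqrt(2)*(2*log(-1/(C1 + 3*a)) - log(2))/4


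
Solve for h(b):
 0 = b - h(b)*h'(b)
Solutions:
 h(b) = -sqrt(C1 + b^2)
 h(b) = sqrt(C1 + b^2)


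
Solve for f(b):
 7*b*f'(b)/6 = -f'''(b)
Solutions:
 f(b) = C1 + Integral(C2*airyai(-6^(2/3)*7^(1/3)*b/6) + C3*airybi(-6^(2/3)*7^(1/3)*b/6), b)


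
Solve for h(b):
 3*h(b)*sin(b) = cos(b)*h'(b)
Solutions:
 h(b) = C1/cos(b)^3


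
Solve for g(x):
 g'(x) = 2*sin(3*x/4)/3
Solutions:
 g(x) = C1 - 8*cos(3*x/4)/9


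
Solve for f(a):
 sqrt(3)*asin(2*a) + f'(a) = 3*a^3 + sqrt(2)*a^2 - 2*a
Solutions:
 f(a) = C1 + 3*a^4/4 + sqrt(2)*a^3/3 - a^2 - sqrt(3)*(a*asin(2*a) + sqrt(1 - 4*a^2)/2)


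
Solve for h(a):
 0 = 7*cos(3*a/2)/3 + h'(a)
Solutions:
 h(a) = C1 - 14*sin(3*a/2)/9


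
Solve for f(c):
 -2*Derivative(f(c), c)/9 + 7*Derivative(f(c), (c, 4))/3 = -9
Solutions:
 f(c) = C1 + C4*exp(2^(1/3)*21^(2/3)*c/21) + 81*c/2 + (C2*sin(2^(1/3)*3^(1/6)*7^(2/3)*c/14) + C3*cos(2^(1/3)*3^(1/6)*7^(2/3)*c/14))*exp(-2^(1/3)*21^(2/3)*c/42)


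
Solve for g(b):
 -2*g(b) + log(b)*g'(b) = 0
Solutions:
 g(b) = C1*exp(2*li(b))


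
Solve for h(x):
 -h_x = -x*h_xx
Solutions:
 h(x) = C1 + C2*x^2


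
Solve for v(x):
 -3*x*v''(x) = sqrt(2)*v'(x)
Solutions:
 v(x) = C1 + C2*x^(1 - sqrt(2)/3)


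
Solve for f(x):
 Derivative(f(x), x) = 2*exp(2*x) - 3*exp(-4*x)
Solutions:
 f(x) = C1 + exp(2*x) + 3*exp(-4*x)/4


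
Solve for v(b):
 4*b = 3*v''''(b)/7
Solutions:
 v(b) = C1 + C2*b + C3*b^2 + C4*b^3 + 7*b^5/90


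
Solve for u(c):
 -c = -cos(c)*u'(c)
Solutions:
 u(c) = C1 + Integral(c/cos(c), c)


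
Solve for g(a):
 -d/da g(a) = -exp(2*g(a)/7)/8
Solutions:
 g(a) = 7*log(-sqrt(-1/(C1 + a))) + 7*log(2) + 7*log(7)/2
 g(a) = 7*log(-1/(C1 + a))/2 + 7*log(2) + 7*log(7)/2


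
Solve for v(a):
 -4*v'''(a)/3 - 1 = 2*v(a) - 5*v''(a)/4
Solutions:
 v(a) = C1*exp(a*(25/(32*sqrt(8466) + 2947)^(1/3) + 10 + (32*sqrt(8466) + 2947)^(1/3))/32)*sin(sqrt(3)*a*(-(32*sqrt(8466) + 2947)^(1/3) + 25/(32*sqrt(8466) + 2947)^(1/3))/32) + C2*exp(a*(25/(32*sqrt(8466) + 2947)^(1/3) + 10 + (32*sqrt(8466) + 2947)^(1/3))/32)*cos(sqrt(3)*a*(-(32*sqrt(8466) + 2947)^(1/3) + 25/(32*sqrt(8466) + 2947)^(1/3))/32) + C3*exp(a*(-(32*sqrt(8466) + 2947)^(1/3) - 25/(32*sqrt(8466) + 2947)^(1/3) + 5)/16) - 1/2


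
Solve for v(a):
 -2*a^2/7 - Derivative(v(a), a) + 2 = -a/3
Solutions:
 v(a) = C1 - 2*a^3/21 + a^2/6 + 2*a


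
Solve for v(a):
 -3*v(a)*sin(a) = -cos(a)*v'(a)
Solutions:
 v(a) = C1/cos(a)^3


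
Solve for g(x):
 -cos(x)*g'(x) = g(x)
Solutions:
 g(x) = C1*sqrt(sin(x) - 1)/sqrt(sin(x) + 1)


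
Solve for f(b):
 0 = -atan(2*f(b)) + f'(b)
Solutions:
 Integral(1/atan(2*_y), (_y, f(b))) = C1 + b


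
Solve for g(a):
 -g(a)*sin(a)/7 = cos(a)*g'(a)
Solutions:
 g(a) = C1*cos(a)^(1/7)


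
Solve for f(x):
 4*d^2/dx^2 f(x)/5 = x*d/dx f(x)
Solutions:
 f(x) = C1 + C2*erfi(sqrt(10)*x/4)


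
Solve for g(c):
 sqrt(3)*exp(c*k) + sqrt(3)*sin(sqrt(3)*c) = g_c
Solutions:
 g(c) = C1 - cos(sqrt(3)*c) + sqrt(3)*exp(c*k)/k


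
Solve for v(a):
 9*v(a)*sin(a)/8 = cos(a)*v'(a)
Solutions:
 v(a) = C1/cos(a)^(9/8)


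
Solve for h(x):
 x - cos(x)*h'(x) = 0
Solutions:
 h(x) = C1 + Integral(x/cos(x), x)


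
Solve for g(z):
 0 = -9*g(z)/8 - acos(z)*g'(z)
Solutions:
 g(z) = C1*exp(-9*Integral(1/acos(z), z)/8)


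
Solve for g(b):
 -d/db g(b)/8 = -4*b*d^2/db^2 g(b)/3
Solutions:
 g(b) = C1 + C2*b^(35/32)


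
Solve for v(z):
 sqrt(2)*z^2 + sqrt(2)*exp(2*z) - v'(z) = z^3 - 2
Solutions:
 v(z) = C1 - z^4/4 + sqrt(2)*z^3/3 + 2*z + sqrt(2)*exp(2*z)/2


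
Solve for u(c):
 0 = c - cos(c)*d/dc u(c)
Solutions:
 u(c) = C1 + Integral(c/cos(c), c)


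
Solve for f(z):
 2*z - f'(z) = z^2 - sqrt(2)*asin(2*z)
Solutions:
 f(z) = C1 - z^3/3 + z^2 + sqrt(2)*(z*asin(2*z) + sqrt(1 - 4*z^2)/2)


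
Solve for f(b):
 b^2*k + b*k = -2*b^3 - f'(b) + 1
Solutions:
 f(b) = C1 - b^4/2 - b^3*k/3 - b^2*k/2 + b


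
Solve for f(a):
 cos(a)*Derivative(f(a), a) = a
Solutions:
 f(a) = C1 + Integral(a/cos(a), a)


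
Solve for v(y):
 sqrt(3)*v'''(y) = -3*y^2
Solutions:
 v(y) = C1 + C2*y + C3*y^2 - sqrt(3)*y^5/60


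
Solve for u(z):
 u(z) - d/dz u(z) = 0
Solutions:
 u(z) = C1*exp(z)


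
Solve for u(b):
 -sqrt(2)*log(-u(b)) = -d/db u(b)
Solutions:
 -li(-u(b)) = C1 + sqrt(2)*b


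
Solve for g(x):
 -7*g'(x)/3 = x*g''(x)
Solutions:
 g(x) = C1 + C2/x^(4/3)


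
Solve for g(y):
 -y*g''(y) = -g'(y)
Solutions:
 g(y) = C1 + C2*y^2


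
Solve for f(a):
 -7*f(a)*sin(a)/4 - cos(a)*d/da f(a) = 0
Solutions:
 f(a) = C1*cos(a)^(7/4)


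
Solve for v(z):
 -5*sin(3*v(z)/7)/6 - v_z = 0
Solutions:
 5*z/6 + 7*log(cos(3*v(z)/7) - 1)/6 - 7*log(cos(3*v(z)/7) + 1)/6 = C1


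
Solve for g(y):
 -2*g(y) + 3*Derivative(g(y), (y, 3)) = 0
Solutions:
 g(y) = C3*exp(2^(1/3)*3^(2/3)*y/3) + (C1*sin(2^(1/3)*3^(1/6)*y/2) + C2*cos(2^(1/3)*3^(1/6)*y/2))*exp(-2^(1/3)*3^(2/3)*y/6)


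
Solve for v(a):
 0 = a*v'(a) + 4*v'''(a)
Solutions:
 v(a) = C1 + Integral(C2*airyai(-2^(1/3)*a/2) + C3*airybi(-2^(1/3)*a/2), a)


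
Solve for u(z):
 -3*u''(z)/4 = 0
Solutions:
 u(z) = C1 + C2*z


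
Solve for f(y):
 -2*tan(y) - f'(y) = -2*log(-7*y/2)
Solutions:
 f(y) = C1 + 2*y*log(-y) - 2*y - 2*y*log(2) + 2*y*log(7) + 2*log(cos(y))


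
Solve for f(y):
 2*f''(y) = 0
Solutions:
 f(y) = C1 + C2*y


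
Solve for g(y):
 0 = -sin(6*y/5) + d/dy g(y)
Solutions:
 g(y) = C1 - 5*cos(6*y/5)/6


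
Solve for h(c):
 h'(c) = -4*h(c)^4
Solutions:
 h(c) = (-3^(2/3) - 3*3^(1/6)*I)*(1/(C1 + 4*c))^(1/3)/6
 h(c) = (-3^(2/3) + 3*3^(1/6)*I)*(1/(C1 + 4*c))^(1/3)/6
 h(c) = (1/(C1 + 12*c))^(1/3)


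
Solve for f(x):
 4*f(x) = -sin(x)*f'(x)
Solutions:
 f(x) = C1*(cos(x)^2 + 2*cos(x) + 1)/(cos(x)^2 - 2*cos(x) + 1)


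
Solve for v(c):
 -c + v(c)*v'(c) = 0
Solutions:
 v(c) = -sqrt(C1 + c^2)
 v(c) = sqrt(C1 + c^2)


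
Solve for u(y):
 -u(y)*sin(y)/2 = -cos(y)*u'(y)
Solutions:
 u(y) = C1/sqrt(cos(y))


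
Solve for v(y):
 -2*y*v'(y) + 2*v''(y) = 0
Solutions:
 v(y) = C1 + C2*erfi(sqrt(2)*y/2)


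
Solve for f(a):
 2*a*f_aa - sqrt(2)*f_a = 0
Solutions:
 f(a) = C1 + C2*a^(sqrt(2)/2 + 1)


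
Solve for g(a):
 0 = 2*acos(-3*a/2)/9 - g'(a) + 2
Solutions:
 g(a) = C1 + 2*a*acos(-3*a/2)/9 + 2*a + 2*sqrt(4 - 9*a^2)/27


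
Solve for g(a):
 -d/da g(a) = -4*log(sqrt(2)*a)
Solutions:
 g(a) = C1 + 4*a*log(a) - 4*a + a*log(4)


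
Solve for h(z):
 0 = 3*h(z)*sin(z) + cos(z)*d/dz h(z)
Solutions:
 h(z) = C1*cos(z)^3


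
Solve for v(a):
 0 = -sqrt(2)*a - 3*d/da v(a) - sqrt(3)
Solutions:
 v(a) = C1 - sqrt(2)*a^2/6 - sqrt(3)*a/3


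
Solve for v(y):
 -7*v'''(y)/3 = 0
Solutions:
 v(y) = C1 + C2*y + C3*y^2


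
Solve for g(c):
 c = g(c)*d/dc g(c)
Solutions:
 g(c) = -sqrt(C1 + c^2)
 g(c) = sqrt(C1 + c^2)


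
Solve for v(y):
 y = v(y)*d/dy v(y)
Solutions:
 v(y) = -sqrt(C1 + y^2)
 v(y) = sqrt(C1 + y^2)


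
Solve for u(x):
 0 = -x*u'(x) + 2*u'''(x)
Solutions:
 u(x) = C1 + Integral(C2*airyai(2^(2/3)*x/2) + C3*airybi(2^(2/3)*x/2), x)


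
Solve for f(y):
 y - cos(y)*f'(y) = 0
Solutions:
 f(y) = C1 + Integral(y/cos(y), y)


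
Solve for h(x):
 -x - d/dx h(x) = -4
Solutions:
 h(x) = C1 - x^2/2 + 4*x


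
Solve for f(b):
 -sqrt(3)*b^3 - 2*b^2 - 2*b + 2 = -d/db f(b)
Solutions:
 f(b) = C1 + sqrt(3)*b^4/4 + 2*b^3/3 + b^2 - 2*b


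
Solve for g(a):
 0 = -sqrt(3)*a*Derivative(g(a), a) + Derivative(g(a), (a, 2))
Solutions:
 g(a) = C1 + C2*erfi(sqrt(2)*3^(1/4)*a/2)


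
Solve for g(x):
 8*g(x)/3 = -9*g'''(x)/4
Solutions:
 g(x) = C3*exp(-2*2^(2/3)*x/3) + (C1*sin(2^(2/3)*sqrt(3)*x/3) + C2*cos(2^(2/3)*sqrt(3)*x/3))*exp(2^(2/3)*x/3)


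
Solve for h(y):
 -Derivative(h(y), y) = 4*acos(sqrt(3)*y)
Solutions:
 h(y) = C1 - 4*y*acos(sqrt(3)*y) + 4*sqrt(3)*sqrt(1 - 3*y^2)/3


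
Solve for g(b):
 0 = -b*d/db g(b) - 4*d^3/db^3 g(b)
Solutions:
 g(b) = C1 + Integral(C2*airyai(-2^(1/3)*b/2) + C3*airybi(-2^(1/3)*b/2), b)


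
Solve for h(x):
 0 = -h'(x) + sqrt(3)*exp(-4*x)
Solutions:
 h(x) = C1 - sqrt(3)*exp(-4*x)/4


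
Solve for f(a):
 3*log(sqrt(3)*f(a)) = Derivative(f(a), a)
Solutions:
 -2*Integral(1/(2*log(_y) + log(3)), (_y, f(a)))/3 = C1 - a


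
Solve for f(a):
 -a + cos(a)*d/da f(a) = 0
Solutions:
 f(a) = C1 + Integral(a/cos(a), a)


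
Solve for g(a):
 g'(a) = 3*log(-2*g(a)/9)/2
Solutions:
 -2*Integral(1/(log(-_y) - 2*log(3) + log(2)), (_y, g(a)))/3 = C1 - a


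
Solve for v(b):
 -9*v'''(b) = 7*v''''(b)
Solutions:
 v(b) = C1 + C2*b + C3*b^2 + C4*exp(-9*b/7)


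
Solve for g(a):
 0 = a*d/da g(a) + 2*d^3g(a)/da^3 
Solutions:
 g(a) = C1 + Integral(C2*airyai(-2^(2/3)*a/2) + C3*airybi(-2^(2/3)*a/2), a)


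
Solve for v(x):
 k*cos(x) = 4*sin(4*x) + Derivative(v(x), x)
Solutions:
 v(x) = C1 + k*sin(x) + cos(4*x)


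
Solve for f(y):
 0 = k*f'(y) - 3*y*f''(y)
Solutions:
 f(y) = C1 + y^(re(k)/3 + 1)*(C2*sin(log(y)*Abs(im(k))/3) + C3*cos(log(y)*im(k)/3))


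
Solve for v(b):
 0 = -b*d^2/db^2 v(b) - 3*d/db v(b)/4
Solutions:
 v(b) = C1 + C2*b^(1/4)


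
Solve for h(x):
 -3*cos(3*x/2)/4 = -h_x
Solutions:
 h(x) = C1 + sin(3*x/2)/2


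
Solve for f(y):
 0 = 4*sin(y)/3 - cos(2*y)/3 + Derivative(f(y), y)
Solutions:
 f(y) = C1 + sin(2*y)/6 + 4*cos(y)/3


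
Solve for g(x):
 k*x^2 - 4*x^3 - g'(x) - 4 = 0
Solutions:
 g(x) = C1 + k*x^3/3 - x^4 - 4*x


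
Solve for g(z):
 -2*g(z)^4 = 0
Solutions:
 g(z) = 0


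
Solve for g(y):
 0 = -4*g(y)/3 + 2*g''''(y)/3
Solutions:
 g(y) = C1*exp(-2^(1/4)*y) + C2*exp(2^(1/4)*y) + C3*sin(2^(1/4)*y) + C4*cos(2^(1/4)*y)


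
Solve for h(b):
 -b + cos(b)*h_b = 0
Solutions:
 h(b) = C1 + Integral(b/cos(b), b)


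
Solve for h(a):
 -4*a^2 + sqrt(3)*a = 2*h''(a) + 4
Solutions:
 h(a) = C1 + C2*a - a^4/6 + sqrt(3)*a^3/12 - a^2


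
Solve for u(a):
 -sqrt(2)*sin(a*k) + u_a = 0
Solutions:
 u(a) = C1 - sqrt(2)*cos(a*k)/k


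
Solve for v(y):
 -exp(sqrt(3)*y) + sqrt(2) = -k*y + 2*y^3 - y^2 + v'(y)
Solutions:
 v(y) = C1 + k*y^2/2 - y^4/2 + y^3/3 + sqrt(2)*y - sqrt(3)*exp(sqrt(3)*y)/3


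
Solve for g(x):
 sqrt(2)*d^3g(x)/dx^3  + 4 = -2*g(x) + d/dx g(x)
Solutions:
 g(x) = C1*exp(3^(1/3)*x*(2^(5/6)*3^(1/3)/(sqrt(3)*sqrt(54 - sqrt(2)) + 9*sqrt(2))^(1/3) + 2^(2/3)*(sqrt(3)*sqrt(54 - sqrt(2)) + 9*sqrt(2))^(1/3))/12)*sin(3^(1/6)*x*(-3*2^(5/6)/(sqrt(3)*sqrt(54 - sqrt(2)) + 9*sqrt(2))^(1/3) + 6^(2/3)*(sqrt(3)*sqrt(54 - sqrt(2)) + 9*sqrt(2))^(1/3))/12) + C2*exp(3^(1/3)*x*(2^(5/6)*3^(1/3)/(sqrt(3)*sqrt(54 - sqrt(2)) + 9*sqrt(2))^(1/3) + 2^(2/3)*(sqrt(3)*sqrt(54 - sqrt(2)) + 9*sqrt(2))^(1/3))/12)*cos(3^(1/6)*x*(-3*2^(5/6)/(sqrt(3)*sqrt(54 - sqrt(2)) + 9*sqrt(2))^(1/3) + 6^(2/3)*(sqrt(3)*sqrt(54 - sqrt(2)) + 9*sqrt(2))^(1/3))/12) + C3*exp(-3^(1/3)*x*(2^(5/6)*3^(1/3)/(sqrt(3)*sqrt(54 - sqrt(2)) + 9*sqrt(2))^(1/3) + 2^(2/3)*(sqrt(3)*sqrt(54 - sqrt(2)) + 9*sqrt(2))^(1/3))/6) - 2


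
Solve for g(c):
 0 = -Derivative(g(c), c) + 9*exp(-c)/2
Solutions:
 g(c) = C1 - 9*exp(-c)/2


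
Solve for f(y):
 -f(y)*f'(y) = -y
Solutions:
 f(y) = -sqrt(C1 + y^2)
 f(y) = sqrt(C1 + y^2)


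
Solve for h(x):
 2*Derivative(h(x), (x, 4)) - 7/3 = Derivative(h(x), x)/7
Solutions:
 h(x) = C1 + C4*exp(14^(2/3)*x/14) - 49*x/3 + (C2*sin(14^(2/3)*sqrt(3)*x/28) + C3*cos(14^(2/3)*sqrt(3)*x/28))*exp(-14^(2/3)*x/28)


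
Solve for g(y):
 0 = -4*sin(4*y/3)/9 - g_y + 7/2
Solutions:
 g(y) = C1 + 7*y/2 + cos(4*y/3)/3


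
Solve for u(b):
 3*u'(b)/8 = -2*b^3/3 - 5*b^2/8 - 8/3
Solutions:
 u(b) = C1 - 4*b^4/9 - 5*b^3/9 - 64*b/9


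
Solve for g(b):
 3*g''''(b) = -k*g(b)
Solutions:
 g(b) = C1*exp(-3^(3/4)*b*(-k)^(1/4)/3) + C2*exp(3^(3/4)*b*(-k)^(1/4)/3) + C3*exp(-3^(3/4)*I*b*(-k)^(1/4)/3) + C4*exp(3^(3/4)*I*b*(-k)^(1/4)/3)


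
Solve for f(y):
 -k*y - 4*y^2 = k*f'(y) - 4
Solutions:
 f(y) = C1 - y^2/2 - 4*y^3/(3*k) + 4*y/k


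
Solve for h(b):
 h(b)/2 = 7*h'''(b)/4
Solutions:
 h(b) = C3*exp(2^(1/3)*7^(2/3)*b/7) + (C1*sin(2^(1/3)*sqrt(3)*7^(2/3)*b/14) + C2*cos(2^(1/3)*sqrt(3)*7^(2/3)*b/14))*exp(-2^(1/3)*7^(2/3)*b/14)


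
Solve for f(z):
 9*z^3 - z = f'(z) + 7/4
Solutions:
 f(z) = C1 + 9*z^4/4 - z^2/2 - 7*z/4


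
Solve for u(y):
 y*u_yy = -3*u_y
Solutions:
 u(y) = C1 + C2/y^2


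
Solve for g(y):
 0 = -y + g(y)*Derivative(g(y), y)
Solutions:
 g(y) = -sqrt(C1 + y^2)
 g(y) = sqrt(C1 + y^2)


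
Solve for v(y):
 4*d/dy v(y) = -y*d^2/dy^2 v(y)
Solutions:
 v(y) = C1 + C2/y^3


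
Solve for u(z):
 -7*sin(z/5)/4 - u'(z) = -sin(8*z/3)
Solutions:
 u(z) = C1 + 35*cos(z/5)/4 - 3*cos(8*z/3)/8


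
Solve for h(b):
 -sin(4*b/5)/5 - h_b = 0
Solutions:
 h(b) = C1 + cos(4*b/5)/4


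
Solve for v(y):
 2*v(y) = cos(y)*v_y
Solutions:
 v(y) = C1*(sin(y) + 1)/(sin(y) - 1)


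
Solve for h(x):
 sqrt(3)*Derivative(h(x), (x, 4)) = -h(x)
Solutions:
 h(x) = (C1*sin(sqrt(2)*3^(7/8)*x/6) + C2*cos(sqrt(2)*3^(7/8)*x/6))*exp(-sqrt(2)*3^(7/8)*x/6) + (C3*sin(sqrt(2)*3^(7/8)*x/6) + C4*cos(sqrt(2)*3^(7/8)*x/6))*exp(sqrt(2)*3^(7/8)*x/6)


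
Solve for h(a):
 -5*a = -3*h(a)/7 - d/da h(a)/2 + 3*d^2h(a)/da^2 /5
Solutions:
 h(a) = C1*exp(a*(35 - sqrt(6265))/84) + C2*exp(a*(35 + sqrt(6265))/84) + 35*a/3 - 245/18


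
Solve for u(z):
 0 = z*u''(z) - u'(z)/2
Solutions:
 u(z) = C1 + C2*z^(3/2)


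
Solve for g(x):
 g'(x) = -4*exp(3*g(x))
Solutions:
 g(x) = log((-3^(2/3) - 3*3^(1/6)*I)*(1/(C1 + 4*x))^(1/3)/6)
 g(x) = log((-3^(2/3) + 3*3^(1/6)*I)*(1/(C1 + 4*x))^(1/3)/6)
 g(x) = log(1/(C1 + 12*x))/3


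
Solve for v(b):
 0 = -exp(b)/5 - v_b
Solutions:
 v(b) = C1 - exp(b)/5


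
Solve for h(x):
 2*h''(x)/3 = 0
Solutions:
 h(x) = C1 + C2*x


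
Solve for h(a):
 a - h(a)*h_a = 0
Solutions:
 h(a) = -sqrt(C1 + a^2)
 h(a) = sqrt(C1 + a^2)


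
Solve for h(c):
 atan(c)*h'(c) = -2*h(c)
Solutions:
 h(c) = C1*exp(-2*Integral(1/atan(c), c))


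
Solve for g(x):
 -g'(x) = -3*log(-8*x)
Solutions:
 g(x) = C1 + 3*x*log(-x) + 3*x*(-1 + 3*log(2))


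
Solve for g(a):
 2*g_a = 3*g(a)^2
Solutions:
 g(a) = -2/(C1 + 3*a)


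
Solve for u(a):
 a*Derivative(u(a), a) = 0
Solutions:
 u(a) = C1


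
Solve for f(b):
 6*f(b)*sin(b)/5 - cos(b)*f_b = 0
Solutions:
 f(b) = C1/cos(b)^(6/5)


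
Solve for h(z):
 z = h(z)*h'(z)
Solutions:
 h(z) = -sqrt(C1 + z^2)
 h(z) = sqrt(C1 + z^2)


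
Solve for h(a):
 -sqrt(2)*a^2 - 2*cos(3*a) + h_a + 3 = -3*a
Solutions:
 h(a) = C1 + sqrt(2)*a^3/3 - 3*a^2/2 - 3*a + 2*sin(3*a)/3


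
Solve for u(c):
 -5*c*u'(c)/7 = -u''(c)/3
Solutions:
 u(c) = C1 + C2*erfi(sqrt(210)*c/14)


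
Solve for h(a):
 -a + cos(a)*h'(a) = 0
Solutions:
 h(a) = C1 + Integral(a/cos(a), a)


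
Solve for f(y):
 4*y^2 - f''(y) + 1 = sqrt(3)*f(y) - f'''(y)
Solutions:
 f(y) = C1*exp(y*(-2^(2/3)*(2 + 27*sqrt(3) + sqrt(-4 + (2 + 27*sqrt(3))^2))^(1/3) - 2*2^(1/3)/(2 + 27*sqrt(3) + sqrt(-4 + (2 + 27*sqrt(3))^2))^(1/3) + 4)/12)*sin(2^(1/3)*sqrt(3)*y*(-2^(1/3)*(2 + 27*sqrt(3) + sqrt(-4 + 729*(-sqrt(3) - 2/27)^2))^(1/3) + 2/(2 + 27*sqrt(3) + sqrt(-4 + 729*(-sqrt(3) - 2/27)^2))^(1/3))/12) + C2*exp(y*(-2^(2/3)*(2 + 27*sqrt(3) + sqrt(-4 + (2 + 27*sqrt(3))^2))^(1/3) - 2*2^(1/3)/(2 + 27*sqrt(3) + sqrt(-4 + (2 + 27*sqrt(3))^2))^(1/3) + 4)/12)*cos(2^(1/3)*sqrt(3)*y*(-2^(1/3)*(2 + 27*sqrt(3) + sqrt(-4 + 729*(-sqrt(3) - 2/27)^2))^(1/3) + 2/(2 + 27*sqrt(3) + sqrt(-4 + 729*(-sqrt(3) - 2/27)^2))^(1/3))/12) + C3*exp(y*(2*2^(1/3)/(2 + 27*sqrt(3) + sqrt(-4 + (2 + 27*sqrt(3))^2))^(1/3) + 2 + 2^(2/3)*(2 + 27*sqrt(3) + sqrt(-4 + (2 + 27*sqrt(3))^2))^(1/3))/6) + 4*sqrt(3)*y^2/3 - 8/3 + sqrt(3)/3


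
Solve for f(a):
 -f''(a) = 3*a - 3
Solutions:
 f(a) = C1 + C2*a - a^3/2 + 3*a^2/2


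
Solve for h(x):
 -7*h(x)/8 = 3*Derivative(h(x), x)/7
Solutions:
 h(x) = C1*exp(-49*x/24)


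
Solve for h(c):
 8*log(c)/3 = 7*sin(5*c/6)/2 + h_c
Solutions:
 h(c) = C1 + 8*c*log(c)/3 - 8*c/3 + 21*cos(5*c/6)/5


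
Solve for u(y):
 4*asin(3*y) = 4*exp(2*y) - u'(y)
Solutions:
 u(y) = C1 - 4*y*asin(3*y) - 4*sqrt(1 - 9*y^2)/3 + 2*exp(2*y)


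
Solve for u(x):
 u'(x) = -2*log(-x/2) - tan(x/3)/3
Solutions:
 u(x) = C1 - 2*x*log(-x) + 2*x*log(2) + 2*x + log(cos(x/3))


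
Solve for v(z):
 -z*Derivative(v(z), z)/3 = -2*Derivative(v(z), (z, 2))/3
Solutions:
 v(z) = C1 + C2*erfi(z/2)


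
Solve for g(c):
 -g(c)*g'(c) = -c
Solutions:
 g(c) = -sqrt(C1 + c^2)
 g(c) = sqrt(C1 + c^2)


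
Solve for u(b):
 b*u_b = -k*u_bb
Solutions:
 u(b) = C1 + C2*sqrt(k)*erf(sqrt(2)*b*sqrt(1/k)/2)


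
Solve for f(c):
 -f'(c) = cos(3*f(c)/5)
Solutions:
 c - 5*log(sin(3*f(c)/5) - 1)/6 + 5*log(sin(3*f(c)/5) + 1)/6 = C1


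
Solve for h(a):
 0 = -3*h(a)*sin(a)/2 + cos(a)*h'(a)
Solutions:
 h(a) = C1/cos(a)^(3/2)


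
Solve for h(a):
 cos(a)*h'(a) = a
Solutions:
 h(a) = C1 + Integral(a/cos(a), a)


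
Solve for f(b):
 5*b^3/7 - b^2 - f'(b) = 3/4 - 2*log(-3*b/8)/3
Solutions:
 f(b) = C1 + 5*b^4/28 - b^3/3 + 2*b*log(-b)/3 + b*(-17/12 - 2*log(2) + 2*log(3)/3)


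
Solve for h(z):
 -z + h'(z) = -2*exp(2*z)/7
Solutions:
 h(z) = C1 + z^2/2 - exp(2*z)/7


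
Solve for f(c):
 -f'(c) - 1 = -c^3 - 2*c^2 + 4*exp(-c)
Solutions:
 f(c) = C1 + c^4/4 + 2*c^3/3 - c + 4*exp(-c)


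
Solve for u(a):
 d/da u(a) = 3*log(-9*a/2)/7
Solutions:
 u(a) = C1 + 3*a*log(-a)/7 + 3*a*(-1 - log(2) + 2*log(3))/7


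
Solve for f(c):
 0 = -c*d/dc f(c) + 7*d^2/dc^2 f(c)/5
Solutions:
 f(c) = C1 + C2*erfi(sqrt(70)*c/14)


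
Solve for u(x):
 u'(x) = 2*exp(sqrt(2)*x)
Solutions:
 u(x) = C1 + sqrt(2)*exp(sqrt(2)*x)


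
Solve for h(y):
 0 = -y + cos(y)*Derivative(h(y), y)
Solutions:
 h(y) = C1 + Integral(y/cos(y), y)


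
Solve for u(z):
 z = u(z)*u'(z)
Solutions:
 u(z) = -sqrt(C1 + z^2)
 u(z) = sqrt(C1 + z^2)


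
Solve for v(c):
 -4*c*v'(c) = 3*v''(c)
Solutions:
 v(c) = C1 + C2*erf(sqrt(6)*c/3)


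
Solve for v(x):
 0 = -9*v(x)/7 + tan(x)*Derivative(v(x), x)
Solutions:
 v(x) = C1*sin(x)^(9/7)


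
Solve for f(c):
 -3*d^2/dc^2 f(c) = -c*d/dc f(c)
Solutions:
 f(c) = C1 + C2*erfi(sqrt(6)*c/6)


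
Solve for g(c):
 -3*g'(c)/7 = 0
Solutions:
 g(c) = C1


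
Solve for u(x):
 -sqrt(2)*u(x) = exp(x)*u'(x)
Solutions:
 u(x) = C1*exp(sqrt(2)*exp(-x))


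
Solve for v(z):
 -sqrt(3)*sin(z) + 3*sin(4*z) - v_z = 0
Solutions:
 v(z) = C1 + sqrt(3)*cos(z) - 3*cos(4*z)/4


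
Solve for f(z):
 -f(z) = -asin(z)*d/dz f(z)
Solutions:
 f(z) = C1*exp(Integral(1/asin(z), z))


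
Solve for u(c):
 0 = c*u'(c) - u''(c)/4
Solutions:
 u(c) = C1 + C2*erfi(sqrt(2)*c)


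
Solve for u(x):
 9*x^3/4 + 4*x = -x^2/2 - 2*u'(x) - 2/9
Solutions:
 u(x) = C1 - 9*x^4/32 - x^3/12 - x^2 - x/9


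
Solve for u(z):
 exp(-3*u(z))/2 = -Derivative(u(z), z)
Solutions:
 u(z) = log(C1 - 3*z/2)/3
 u(z) = log((-1 - sqrt(3)*I)*(C1 - 3*z/2)^(1/3)/2)
 u(z) = log((-1 + sqrt(3)*I)*(C1 - 3*z/2)^(1/3)/2)


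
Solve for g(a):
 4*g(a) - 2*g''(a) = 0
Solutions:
 g(a) = C1*exp(-sqrt(2)*a) + C2*exp(sqrt(2)*a)


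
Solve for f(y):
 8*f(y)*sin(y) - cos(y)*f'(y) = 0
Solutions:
 f(y) = C1/cos(y)^8


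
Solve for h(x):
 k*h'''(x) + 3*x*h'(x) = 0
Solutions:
 h(x) = C1 + Integral(C2*airyai(3^(1/3)*x*(-1/k)^(1/3)) + C3*airybi(3^(1/3)*x*(-1/k)^(1/3)), x)


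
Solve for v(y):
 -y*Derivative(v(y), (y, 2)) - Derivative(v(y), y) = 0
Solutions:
 v(y) = C1 + C2*log(y)


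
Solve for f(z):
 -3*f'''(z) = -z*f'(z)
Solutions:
 f(z) = C1 + Integral(C2*airyai(3^(2/3)*z/3) + C3*airybi(3^(2/3)*z/3), z)


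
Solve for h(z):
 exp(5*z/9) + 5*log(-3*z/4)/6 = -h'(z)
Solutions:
 h(z) = C1 - 5*z*log(-z)/6 + 5*z*(-log(3) + 1 + 2*log(2))/6 - 9*exp(5*z/9)/5


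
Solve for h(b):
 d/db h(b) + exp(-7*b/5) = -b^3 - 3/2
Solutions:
 h(b) = C1 - b^4/4 - 3*b/2 + 5*exp(-7*b/5)/7


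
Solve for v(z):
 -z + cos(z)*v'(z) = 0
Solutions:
 v(z) = C1 + Integral(z/cos(z), z)


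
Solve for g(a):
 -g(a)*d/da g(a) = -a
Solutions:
 g(a) = -sqrt(C1 + a^2)
 g(a) = sqrt(C1 + a^2)


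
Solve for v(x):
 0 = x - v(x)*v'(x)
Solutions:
 v(x) = -sqrt(C1 + x^2)
 v(x) = sqrt(C1 + x^2)


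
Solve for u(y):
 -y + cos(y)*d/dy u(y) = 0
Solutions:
 u(y) = C1 + Integral(y/cos(y), y)


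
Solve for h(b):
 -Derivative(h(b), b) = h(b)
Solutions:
 h(b) = C1*exp(-b)


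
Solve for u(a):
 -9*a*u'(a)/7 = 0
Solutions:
 u(a) = C1


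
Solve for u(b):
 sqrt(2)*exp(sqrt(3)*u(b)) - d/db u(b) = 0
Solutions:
 u(b) = sqrt(3)*(2*log(-1/(C1 + sqrt(2)*b)) - log(3))/6


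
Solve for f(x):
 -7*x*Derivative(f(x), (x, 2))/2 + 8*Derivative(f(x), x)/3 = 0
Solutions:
 f(x) = C1 + C2*x^(37/21)


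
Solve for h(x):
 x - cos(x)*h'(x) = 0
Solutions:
 h(x) = C1 + Integral(x/cos(x), x)


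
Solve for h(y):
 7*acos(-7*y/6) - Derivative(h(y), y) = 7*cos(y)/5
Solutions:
 h(y) = C1 + 7*y*acos(-7*y/6) + sqrt(36 - 49*y^2) - 7*sin(y)/5


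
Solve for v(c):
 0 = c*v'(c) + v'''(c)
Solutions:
 v(c) = C1 + Integral(C2*airyai(-c) + C3*airybi(-c), c)


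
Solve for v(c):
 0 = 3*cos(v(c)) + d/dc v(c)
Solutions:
 v(c) = pi - asin((C1 + exp(6*c))/(C1 - exp(6*c)))
 v(c) = asin((C1 + exp(6*c))/(C1 - exp(6*c)))


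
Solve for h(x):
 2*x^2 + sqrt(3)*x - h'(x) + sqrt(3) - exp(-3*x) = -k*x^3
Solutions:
 h(x) = C1 + k*x^4/4 + 2*x^3/3 + sqrt(3)*x^2/2 + sqrt(3)*x + exp(-3*x)/3


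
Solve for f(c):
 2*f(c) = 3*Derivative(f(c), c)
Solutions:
 f(c) = C1*exp(2*c/3)


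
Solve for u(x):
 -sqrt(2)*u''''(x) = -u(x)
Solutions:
 u(x) = C1*exp(-2^(7/8)*x/2) + C2*exp(2^(7/8)*x/2) + C3*sin(2^(7/8)*x/2) + C4*cos(2^(7/8)*x/2)


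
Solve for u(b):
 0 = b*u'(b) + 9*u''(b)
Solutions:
 u(b) = C1 + C2*erf(sqrt(2)*b/6)


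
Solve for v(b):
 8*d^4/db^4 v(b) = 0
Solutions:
 v(b) = C1 + C2*b + C3*b^2 + C4*b^3


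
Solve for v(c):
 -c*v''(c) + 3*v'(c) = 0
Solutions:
 v(c) = C1 + C2*c^4


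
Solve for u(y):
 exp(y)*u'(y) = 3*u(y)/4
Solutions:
 u(y) = C1*exp(-3*exp(-y)/4)


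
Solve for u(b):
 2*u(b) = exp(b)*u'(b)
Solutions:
 u(b) = C1*exp(-2*exp(-b))
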